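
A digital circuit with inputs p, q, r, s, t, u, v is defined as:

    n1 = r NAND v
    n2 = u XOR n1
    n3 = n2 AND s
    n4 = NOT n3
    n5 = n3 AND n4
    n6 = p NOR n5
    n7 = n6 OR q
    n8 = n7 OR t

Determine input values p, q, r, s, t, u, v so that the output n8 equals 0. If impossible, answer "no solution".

p=1, q=0, r=1, s=1, t=0, u=1, v=1

n8 = n7 OR t must be 0, so both n7 = 0 and t = 0.
n7 = n6 OR q must be 0, so both n6 = 0 and q = 0.
n6 = p NOR n5 must be 0, so at least one of p, n5 is 1.
Check with p=1, q=0, r=1, s=1, t=0, u=1, v=1:
n1 = r NAND v = 1 NAND 1 = 0
n2 = u XOR n1 = 1 XOR 0 = 1
n3 = n2 AND s = 1 AND 1 = 1
n4 = NOT n3 = NOT 1 = 0
n5 = n3 AND n4 = 1 AND 0 = 0
n6 = p NOR n5 = 1 NOR 0 = 0
n7 = n6 OR q = 0 OR 0 = 0
n8 = n7 OR t = 0 OR 0 = 0
So n8 = 0 as required.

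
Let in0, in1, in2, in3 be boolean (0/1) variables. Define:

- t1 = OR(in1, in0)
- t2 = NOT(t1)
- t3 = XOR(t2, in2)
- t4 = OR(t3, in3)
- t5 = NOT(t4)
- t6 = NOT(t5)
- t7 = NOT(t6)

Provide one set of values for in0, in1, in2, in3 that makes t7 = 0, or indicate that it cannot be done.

in0=0, in1=0, in2=0, in3=0

t7 = NOT(t6) must be 0, so t6 = 1.
Check with in0=0, in1=0, in2=0, in3=0:
t1 = OR(in1, in0) = OR(0, 0) = 0
t2 = NOT(t1) = NOT 0 = 1
t3 = XOR(t2, in2) = XOR(1, 0) = 1
t4 = OR(t3, in3) = OR(1, 0) = 1
t5 = NOT(t4) = NOT 1 = 0
t6 = NOT(t5) = NOT 0 = 1
t7 = NOT(t6) = NOT 1 = 0
So t7 = 0 as required.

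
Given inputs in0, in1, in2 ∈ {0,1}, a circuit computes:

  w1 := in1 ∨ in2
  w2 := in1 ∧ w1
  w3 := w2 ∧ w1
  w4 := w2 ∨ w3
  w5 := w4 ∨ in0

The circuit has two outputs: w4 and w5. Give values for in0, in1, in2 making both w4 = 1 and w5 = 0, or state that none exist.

Across all 8 input combinations, none give both w4 = 1 and w5 = 0.

no solution exists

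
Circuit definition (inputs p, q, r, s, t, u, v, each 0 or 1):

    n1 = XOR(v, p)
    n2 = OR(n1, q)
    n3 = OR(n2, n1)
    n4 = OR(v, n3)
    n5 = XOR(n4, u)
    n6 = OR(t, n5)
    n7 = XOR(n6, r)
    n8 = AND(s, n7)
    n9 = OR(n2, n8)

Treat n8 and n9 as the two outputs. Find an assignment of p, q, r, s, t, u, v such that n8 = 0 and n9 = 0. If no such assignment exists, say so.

p=1, q=0, r=0, s=0, t=0, u=0, v=1

Check with p=1, q=0, r=0, s=0, t=0, u=0, v=1:
n1 = XOR(v, p) = XOR(1, 1) = 0
n2 = OR(n1, q) = OR(0, 0) = 0
n3 = OR(n2, n1) = OR(0, 0) = 0
n4 = OR(v, n3) = OR(1, 0) = 1
n5 = XOR(n4, u) = XOR(1, 0) = 1
n6 = OR(t, n5) = OR(0, 1) = 1
n7 = XOR(n6, r) = XOR(1, 0) = 1
n8 = AND(s, n7) = AND(0, 1) = 0
n9 = OR(n2, n8) = OR(0, 0) = 0
So n8 = 0 and n9 = 0.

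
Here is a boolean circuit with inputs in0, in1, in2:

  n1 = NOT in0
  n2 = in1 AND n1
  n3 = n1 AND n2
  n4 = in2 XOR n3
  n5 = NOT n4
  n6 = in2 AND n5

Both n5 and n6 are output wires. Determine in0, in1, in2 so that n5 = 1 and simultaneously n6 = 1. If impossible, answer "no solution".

Check with in0=0, in1=1, in2=1:
n1 = NOT in0 = NOT 0 = 1
n2 = in1 AND n1 = 1 AND 1 = 1
n3 = n1 AND n2 = 1 AND 1 = 1
n4 = in2 XOR n3 = 1 XOR 1 = 0
n5 = NOT n4 = NOT 0 = 1
n6 = in2 AND n5 = 1 AND 1 = 1
So n5 = 1 and n6 = 1.

in0=0, in1=1, in2=1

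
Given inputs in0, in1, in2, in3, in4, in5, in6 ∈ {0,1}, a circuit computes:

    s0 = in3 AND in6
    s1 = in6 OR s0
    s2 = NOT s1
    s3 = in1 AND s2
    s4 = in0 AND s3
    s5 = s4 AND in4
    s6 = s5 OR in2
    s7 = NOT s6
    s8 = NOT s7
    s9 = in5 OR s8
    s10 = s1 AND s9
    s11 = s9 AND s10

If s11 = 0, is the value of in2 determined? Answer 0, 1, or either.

Both values of in2 occur among assignments with s11 = 0:
  in2=0: in0=0, in1=0, in2=0, in3=0, in4=0, in5=0, in6=0
  in2=1: in0=0, in1=0, in2=1, in3=0, in4=0, in5=0, in6=0

either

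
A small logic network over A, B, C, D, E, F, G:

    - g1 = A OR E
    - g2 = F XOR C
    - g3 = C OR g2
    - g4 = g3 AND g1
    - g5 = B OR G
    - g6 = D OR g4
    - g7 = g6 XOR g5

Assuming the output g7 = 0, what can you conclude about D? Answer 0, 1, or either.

Both values of D occur among assignments with g7 = 0:
  D=0: A=0, B=0, C=0, D=0, E=0, F=0, G=0
  D=1: A=0, B=0, C=0, D=1, E=0, F=0, G=1

either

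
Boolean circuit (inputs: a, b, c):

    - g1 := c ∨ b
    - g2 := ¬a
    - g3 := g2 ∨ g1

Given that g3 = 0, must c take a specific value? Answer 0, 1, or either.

0

g3 = g2 ∨ g1 must be 0, so both g2 = 0 and g1 = 0.
g2 = ¬a must be 0, so a = 1.
g1 = c ∨ b must be 0, so both c = 0 and b = 0.
Every assignment with g3 = 0 has c = 0; there are 1 such assignment(s).
  a=1, b=0, c=0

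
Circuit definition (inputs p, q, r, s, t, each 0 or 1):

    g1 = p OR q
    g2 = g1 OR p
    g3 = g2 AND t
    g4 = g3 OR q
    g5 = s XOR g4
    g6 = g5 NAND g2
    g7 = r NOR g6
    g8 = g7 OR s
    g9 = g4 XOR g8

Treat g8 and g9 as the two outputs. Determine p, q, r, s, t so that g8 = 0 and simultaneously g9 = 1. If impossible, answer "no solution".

p=1, q=1, r=1, s=0, t=1

Check with p=1, q=1, r=1, s=0, t=1:
g1 = p OR q = 1 OR 1 = 1
g2 = g1 OR p = 1 OR 1 = 1
g3 = g2 AND t = 1 AND 1 = 1
g4 = g3 OR q = 1 OR 1 = 1
g5 = s XOR g4 = 0 XOR 1 = 1
g6 = g5 NAND g2 = 1 NAND 1 = 0
g7 = r NOR g6 = 1 NOR 0 = 0
g8 = g7 OR s = 0 OR 0 = 0
g9 = g4 XOR g8 = 1 XOR 0 = 1
So g8 = 0 and g9 = 1.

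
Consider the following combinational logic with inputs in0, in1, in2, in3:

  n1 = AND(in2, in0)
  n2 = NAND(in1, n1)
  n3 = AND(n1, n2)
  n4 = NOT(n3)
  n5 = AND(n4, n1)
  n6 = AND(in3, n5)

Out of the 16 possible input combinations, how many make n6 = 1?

n6 = AND(in3, n5) must be 1, so both in3 = 1 and n5 = 1.
Satisfying assignments:
  in0=1, in1=1, in2=1, in3=1

1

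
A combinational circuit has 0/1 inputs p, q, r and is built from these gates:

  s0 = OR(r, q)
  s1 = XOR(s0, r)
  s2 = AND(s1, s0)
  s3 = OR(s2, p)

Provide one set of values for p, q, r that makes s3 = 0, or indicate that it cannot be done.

s3 = OR(s2, p) must be 0, so both s2 = 0 and p = 0.
Check with p=0 q=0 r=1:
s0 = OR(r, q) = OR(1, 0) = 1
s1 = XOR(s0, r) = XOR(1, 1) = 0
s2 = AND(s1, s0) = AND(0, 1) = 0
s3 = OR(s2, p) = OR(0, 0) = 0
So s3 = 0 as required.

p=0 q=0 r=1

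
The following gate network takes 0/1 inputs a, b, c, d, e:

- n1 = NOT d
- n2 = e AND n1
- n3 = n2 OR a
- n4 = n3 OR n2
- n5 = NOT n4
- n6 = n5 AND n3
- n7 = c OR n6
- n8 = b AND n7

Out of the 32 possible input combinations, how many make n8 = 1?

n8 = b AND n7 must be 1, so both b = 1 and n7 = 1.
n7 = c OR n6 must be 1, so at least one of c, n6 is 1.
Enumerating the 32 input combinations, 8 give n8 = 1 and 24 give n8 = 0.

8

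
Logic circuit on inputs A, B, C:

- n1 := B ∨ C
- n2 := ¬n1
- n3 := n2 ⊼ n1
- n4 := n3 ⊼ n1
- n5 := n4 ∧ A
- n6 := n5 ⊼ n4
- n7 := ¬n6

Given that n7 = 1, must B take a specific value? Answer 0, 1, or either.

0

n7 = ¬n6 must be 1, so n6 = 0.
n6 = n5 ⊼ n4 must be 0, so both n5 = 1 and n4 = 1.
Every assignment with n7 = 1 has B = 0; there are 1 such assignment(s).
  A=1, B=0, C=0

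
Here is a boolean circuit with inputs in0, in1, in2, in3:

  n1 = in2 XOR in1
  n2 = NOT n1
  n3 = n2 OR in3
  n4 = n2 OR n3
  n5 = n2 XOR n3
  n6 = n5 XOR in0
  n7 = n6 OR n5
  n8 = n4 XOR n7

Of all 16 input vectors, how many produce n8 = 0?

10

n8 = n4 XOR n7 must be 0, so n4 and n7 are equal.
Enumerating the 16 input combinations, 10 give n8 = 0 and 6 give n8 = 1.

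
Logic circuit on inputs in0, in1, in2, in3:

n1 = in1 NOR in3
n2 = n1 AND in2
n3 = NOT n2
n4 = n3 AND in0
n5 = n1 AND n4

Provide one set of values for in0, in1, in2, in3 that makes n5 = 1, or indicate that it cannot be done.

n5 = n1 AND n4 must be 1, so both n1 = 1 and n4 = 1.
Check with in0=1, in1=0, in2=0, in3=0:
n1 = in1 NOR in3 = 0 NOR 0 = 1
n2 = n1 AND in2 = 1 AND 0 = 0
n3 = NOT n2 = NOT 0 = 1
n4 = n3 AND in0 = 1 AND 1 = 1
n5 = n1 AND n4 = 1 AND 1 = 1
So n5 = 1 as required.

in0=1, in1=0, in2=0, in3=0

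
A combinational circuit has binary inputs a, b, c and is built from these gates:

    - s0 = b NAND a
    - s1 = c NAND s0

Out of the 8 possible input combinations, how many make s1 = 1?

5

s1 = c NAND s0 must be 1, so at least one of c, s0 is 0.
Satisfying assignments:
  a=0, b=0, c=0
  a=0, b=1, c=0
  a=1, b=0, c=0
  a=1, b=1, c=0
  a=1, b=1, c=1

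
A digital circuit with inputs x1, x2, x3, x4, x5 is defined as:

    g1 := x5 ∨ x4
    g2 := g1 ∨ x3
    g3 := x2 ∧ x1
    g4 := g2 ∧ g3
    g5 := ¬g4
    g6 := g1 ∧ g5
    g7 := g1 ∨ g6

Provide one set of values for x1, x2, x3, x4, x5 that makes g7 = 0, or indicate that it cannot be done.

g7 = g1 ∨ g6 must be 0, so both g1 = 0 and g6 = 0.
g1 = x5 ∨ x4 must be 0, so both x5 = 0 and x4 = 0.
Check with x1=0 x2=0 x3=1 x4=0 x5=0:
g1 = x5 ∨ x4 = 0 ∨ 0 = 0
g2 = g1 ∨ x3 = 0 ∨ 1 = 1
g3 = x2 ∧ x1 = 0 ∧ 0 = 0
g4 = g2 ∧ g3 = 1 ∧ 0 = 0
g5 = ¬g4 = ¬0 = 1
g6 = g1 ∧ g5 = 0 ∧ 1 = 0
g7 = g1 ∨ g6 = 0 ∨ 0 = 0
So g7 = 0 as required.

x1=0 x2=0 x3=1 x4=0 x5=0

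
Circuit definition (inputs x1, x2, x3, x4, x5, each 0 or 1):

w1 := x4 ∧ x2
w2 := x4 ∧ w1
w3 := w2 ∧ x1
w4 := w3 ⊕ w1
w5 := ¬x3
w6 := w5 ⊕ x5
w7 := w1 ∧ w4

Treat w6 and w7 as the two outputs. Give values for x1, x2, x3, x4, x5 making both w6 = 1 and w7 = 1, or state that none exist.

x1=0, x2=1, x3=0, x4=1, x5=0

Check with x1=0, x2=1, x3=0, x4=1, x5=0:
w1 = x4 ∧ x2 = 1 ∧ 1 = 1
w2 = x4 ∧ w1 = 1 ∧ 1 = 1
w3 = w2 ∧ x1 = 1 ∧ 0 = 0
w4 = w3 ⊕ w1 = 0 ⊕ 1 = 1
w5 = ¬x3 = ¬0 = 1
w6 = w5 ⊕ x5 = 1 ⊕ 0 = 1
w7 = w1 ∧ w4 = 1 ∧ 1 = 1
So w6 = 1 and w7 = 1.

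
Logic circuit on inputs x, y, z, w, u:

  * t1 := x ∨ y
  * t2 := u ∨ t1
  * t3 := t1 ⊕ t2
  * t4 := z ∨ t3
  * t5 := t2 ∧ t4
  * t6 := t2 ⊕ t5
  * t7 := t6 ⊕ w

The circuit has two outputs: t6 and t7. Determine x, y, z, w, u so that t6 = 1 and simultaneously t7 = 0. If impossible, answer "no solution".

Check with x=1 y=1 z=0 w=1 u=0:
t1 = x ∨ y = 1 ∨ 1 = 1
t2 = u ∨ t1 = 0 ∨ 1 = 1
t3 = t1 ⊕ t2 = 1 ⊕ 1 = 0
t4 = z ∨ t3 = 0 ∨ 0 = 0
t5 = t2 ∧ t4 = 1 ∧ 0 = 0
t6 = t2 ⊕ t5 = 1 ⊕ 0 = 1
t7 = t6 ⊕ w = 1 ⊕ 1 = 0
So t6 = 1 and t7 = 0.

x=1 y=1 z=0 w=1 u=0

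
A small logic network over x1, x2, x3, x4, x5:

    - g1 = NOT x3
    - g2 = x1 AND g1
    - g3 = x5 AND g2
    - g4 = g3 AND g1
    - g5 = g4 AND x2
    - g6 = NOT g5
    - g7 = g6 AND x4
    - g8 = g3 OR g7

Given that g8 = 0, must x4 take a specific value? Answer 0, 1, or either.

0

g8 = g3 OR g7 must be 0, so both g3 = 0 and g7 = 0.
g3 = x5 AND g2 must be 0, so at least one of x5, g2 is 0.
g7 = g6 AND x4 must be 0, so at least one of g6, x4 is 0.
Every assignment with g8 = 0 has x4 = 0; there are 14 such assignment(s).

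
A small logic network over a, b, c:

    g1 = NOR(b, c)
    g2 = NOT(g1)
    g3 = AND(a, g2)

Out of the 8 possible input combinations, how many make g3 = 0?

g3 = AND(a, g2) must be 0, so at least one of a, g2 is 0.
Satisfying assignments:
  a=0, b=0, c=0
  a=0, b=0, c=1
  a=0, b=1, c=0
  a=0, b=1, c=1
  a=1, b=0, c=0

5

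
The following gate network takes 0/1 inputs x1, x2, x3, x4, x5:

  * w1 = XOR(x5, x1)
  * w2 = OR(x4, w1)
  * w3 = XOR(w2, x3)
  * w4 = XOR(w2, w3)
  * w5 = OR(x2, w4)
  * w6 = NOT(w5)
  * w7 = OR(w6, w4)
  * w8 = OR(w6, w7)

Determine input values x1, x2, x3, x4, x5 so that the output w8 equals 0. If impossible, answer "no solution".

x1=1, x2=1, x3=0, x4=0, x5=0

w8 = OR(w6, w7) must be 0, so both w6 = 0 and w7 = 0.
w6 = NOT(w5) must be 0, so w5 = 1.
Check with x1=1, x2=1, x3=0, x4=0, x5=0:
w1 = XOR(x5, x1) = XOR(0, 1) = 1
w2 = OR(x4, w1) = OR(0, 1) = 1
w3 = XOR(w2, x3) = XOR(1, 0) = 1
w4 = XOR(w2, w3) = XOR(1, 1) = 0
w5 = OR(x2, w4) = OR(1, 0) = 1
w6 = NOT(w5) = NOT 1 = 0
w7 = OR(w6, w4) = OR(0, 0) = 0
w8 = OR(w6, w7) = OR(0, 0) = 0
So w8 = 0 as required.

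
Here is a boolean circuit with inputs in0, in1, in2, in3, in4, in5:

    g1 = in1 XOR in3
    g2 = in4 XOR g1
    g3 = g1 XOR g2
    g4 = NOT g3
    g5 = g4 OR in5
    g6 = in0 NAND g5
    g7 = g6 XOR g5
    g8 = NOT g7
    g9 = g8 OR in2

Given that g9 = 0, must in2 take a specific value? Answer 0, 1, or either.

0

g9 = g8 OR in2 must be 0, so both g8 = 0 and in2 = 0.
g8 = NOT g7 must be 0, so g7 = 1.
g7 = g6 XOR g5 must be 1, so g6 and g5 differ.
Every assignment with g9 = 0 has in2 = 0; there are 20 such assignment(s).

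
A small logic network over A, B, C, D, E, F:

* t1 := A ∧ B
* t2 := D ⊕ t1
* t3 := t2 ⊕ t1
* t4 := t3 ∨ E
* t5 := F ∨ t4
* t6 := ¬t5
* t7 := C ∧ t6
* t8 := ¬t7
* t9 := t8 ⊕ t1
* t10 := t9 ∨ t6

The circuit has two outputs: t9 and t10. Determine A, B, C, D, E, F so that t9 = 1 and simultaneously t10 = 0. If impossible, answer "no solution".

Across all 64 input combinations, none give both t9 = 1 and t10 = 0.

no solution exists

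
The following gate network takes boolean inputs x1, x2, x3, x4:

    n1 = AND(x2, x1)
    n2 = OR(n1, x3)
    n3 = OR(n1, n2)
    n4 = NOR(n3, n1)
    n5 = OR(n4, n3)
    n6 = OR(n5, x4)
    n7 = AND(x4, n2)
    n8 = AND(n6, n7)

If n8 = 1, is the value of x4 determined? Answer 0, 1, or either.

1

n8 = AND(n6, n7) must be 1, so both n6 = 1 and n7 = 1.
n6 = OR(n5, x4) must be 1, so at least one of n5, x4 is 1.
Every assignment with n8 = 1 has x4 = 1; there are 5 such assignment(s).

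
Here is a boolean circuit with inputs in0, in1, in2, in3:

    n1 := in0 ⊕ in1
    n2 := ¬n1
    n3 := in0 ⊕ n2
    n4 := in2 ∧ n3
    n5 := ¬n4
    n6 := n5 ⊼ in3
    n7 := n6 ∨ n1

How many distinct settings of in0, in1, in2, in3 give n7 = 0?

3

n7 = n6 ∨ n1 must be 0, so both n6 = 0 and n1 = 0.
n6 = n5 ⊼ in3 must be 0, so both n5 = 1 and in3 = 1.
Enumerating the 16 input combinations, 3 give n7 = 0 and 13 give n7 = 1.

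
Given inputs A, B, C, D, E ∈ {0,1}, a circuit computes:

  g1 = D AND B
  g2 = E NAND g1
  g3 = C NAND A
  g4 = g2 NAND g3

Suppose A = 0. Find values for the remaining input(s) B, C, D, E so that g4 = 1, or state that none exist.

g4 = g2 NAND g3 must be 1, so at least one of g2, g3 is 0.
Check with A = 0 and B=1, C=0, D=1, E=1:
g1 = D AND B = 1 AND 1 = 1
g2 = E NAND g1 = 1 NAND 1 = 0
g3 = C NAND A = 0 NAND 0 = 1
g4 = g2 NAND g3 = 0 NAND 1 = 1
So g4 = 1.

B=1, C=0, D=1, E=1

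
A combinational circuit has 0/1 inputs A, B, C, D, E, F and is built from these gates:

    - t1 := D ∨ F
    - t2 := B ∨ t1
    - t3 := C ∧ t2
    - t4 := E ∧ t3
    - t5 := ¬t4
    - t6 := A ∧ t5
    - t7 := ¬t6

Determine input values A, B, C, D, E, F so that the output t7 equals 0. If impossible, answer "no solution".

A=1, B=1, C=0, D=1, E=0, F=0

t7 = ¬t6 must be 0, so t6 = 1.
t6 = A ∧ t5 must be 1, so both A = 1 and t5 = 1.
t5 = ¬t4 must be 1, so t4 = 0.
Check with A=1, B=1, C=0, D=1, E=0, F=0:
t1 = D ∨ F = 1 ∨ 0 = 1
t2 = B ∨ t1 = 1 ∨ 1 = 1
t3 = C ∧ t2 = 0 ∧ 1 = 0
t4 = E ∧ t3 = 0 ∧ 0 = 0
t5 = ¬t4 = ¬0 = 1
t6 = A ∧ t5 = 1 ∧ 1 = 1
t7 = ¬t6 = ¬1 = 0
So t7 = 0 as required.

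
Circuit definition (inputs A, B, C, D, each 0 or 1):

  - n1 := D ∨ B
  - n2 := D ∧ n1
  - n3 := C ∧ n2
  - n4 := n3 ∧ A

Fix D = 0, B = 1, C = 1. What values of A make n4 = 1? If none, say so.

no solution exists

With D = 0, B = 1, C = 1 fixed, none of the 2 settings of A give n4 = 1.
For example, with A=1:
n1 = D ∨ B = 0 ∨ 1 = 1
n2 = D ∧ n1 = 0 ∧ 1 = 0
n3 = C ∧ n2 = 1 ∧ 0 = 0
n4 = n3 ∧ A = 0 ∧ 1 = 0
giving n4 = 0 ≠ 1.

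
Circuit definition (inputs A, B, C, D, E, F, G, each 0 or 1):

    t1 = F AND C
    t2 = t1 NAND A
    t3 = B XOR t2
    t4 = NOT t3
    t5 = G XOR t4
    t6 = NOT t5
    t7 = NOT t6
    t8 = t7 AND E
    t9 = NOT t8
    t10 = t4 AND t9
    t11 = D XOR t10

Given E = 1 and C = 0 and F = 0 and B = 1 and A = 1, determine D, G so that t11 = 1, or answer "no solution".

D=1 G=0

t11 = D XOR t10 must be 1, so D and t10 differ.
Check with E = 1 and C = 0 and F = 0 and B = 1 and A = 1 and D=1, G=0:
t1 = F AND C = 0 AND 0 = 0
t2 = t1 NAND A = 0 NAND 1 = 1
t3 = B XOR t2 = 1 XOR 1 = 0
t4 = NOT t3 = NOT 0 = 1
t5 = G XOR t4 = 0 XOR 1 = 1
t6 = NOT t5 = NOT 1 = 0
t7 = NOT t6 = NOT 0 = 1
t8 = t7 AND E = 1 AND 1 = 1
t9 = NOT t8 = NOT 1 = 0
t10 = t4 AND t9 = 1 AND 0 = 0
t11 = D XOR t10 = 1 XOR 0 = 1
So t11 = 1.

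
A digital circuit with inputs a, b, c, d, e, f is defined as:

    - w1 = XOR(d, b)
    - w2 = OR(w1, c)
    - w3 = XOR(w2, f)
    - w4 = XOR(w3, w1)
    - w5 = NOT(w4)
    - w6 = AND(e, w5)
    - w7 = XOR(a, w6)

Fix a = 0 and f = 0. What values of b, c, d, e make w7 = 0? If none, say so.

Check with a = 0 and f = 0 and b=1, c=1, d=0, e=0:
w1 = XOR(d, b) = XOR(0, 1) = 1
w2 = OR(w1, c) = OR(1, 1) = 1
w3 = XOR(w2, f) = XOR(1, 0) = 1
w4 = XOR(w3, w1) = XOR(1, 1) = 0
w5 = NOT(w4) = NOT 0 = 1
w6 = AND(e, w5) = AND(0, 1) = 0
w7 = XOR(a, w6) = XOR(0, 0) = 0
So w7 = 0.

b=1 c=1 d=0 e=0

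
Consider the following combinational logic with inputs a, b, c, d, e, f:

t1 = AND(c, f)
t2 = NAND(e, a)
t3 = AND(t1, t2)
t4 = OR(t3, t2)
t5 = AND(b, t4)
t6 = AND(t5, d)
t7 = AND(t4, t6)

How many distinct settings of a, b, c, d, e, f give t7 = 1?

t7 = AND(t4, t6) must be 1, so both t4 = 1 and t6 = 1.
t4 = OR(t3, t2) must be 1, so at least one of t3, t2 is 1.
t6 = AND(t5, d) must be 1, so both t5 = 1 and d = 1.
Enumerating the 64 input combinations, 12 give t7 = 1 and 52 give t7 = 0.

12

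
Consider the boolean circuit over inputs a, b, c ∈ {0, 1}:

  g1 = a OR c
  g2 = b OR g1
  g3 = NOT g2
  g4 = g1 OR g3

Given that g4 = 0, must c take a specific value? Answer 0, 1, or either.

g4 = g1 OR g3 must be 0, so both g1 = 0 and g3 = 0.
g1 = a OR c must be 0, so both a = 0 and c = 0.
g3 = NOT g2 must be 0, so g2 = 1.
Every assignment with g4 = 0 has c = 0; there are 1 such assignment(s).
  a=0, b=1, c=0

0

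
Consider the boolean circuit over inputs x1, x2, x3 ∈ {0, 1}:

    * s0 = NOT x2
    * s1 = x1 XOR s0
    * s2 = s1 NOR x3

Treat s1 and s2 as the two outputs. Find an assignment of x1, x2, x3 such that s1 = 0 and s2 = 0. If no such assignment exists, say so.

x1=0 x2=1 x3=1

Check with x1=0 x2=1 x3=1:
s0 = NOT x2 = NOT 1 = 0
s1 = x1 XOR s0 = 0 XOR 0 = 0
s2 = s1 NOR x3 = 0 NOR 1 = 0
So s1 = 0 and s2 = 0.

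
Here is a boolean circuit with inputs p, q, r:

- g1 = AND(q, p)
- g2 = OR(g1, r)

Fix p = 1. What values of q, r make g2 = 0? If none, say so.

q=0 r=0

g2 = OR(g1, r) must be 0, so both g1 = 0 and r = 0.
Check with p = 1 and q=0, r=0:
g1 = AND(q, p) = AND(0, 1) = 0
g2 = OR(g1, r) = OR(0, 0) = 0
So g2 = 0.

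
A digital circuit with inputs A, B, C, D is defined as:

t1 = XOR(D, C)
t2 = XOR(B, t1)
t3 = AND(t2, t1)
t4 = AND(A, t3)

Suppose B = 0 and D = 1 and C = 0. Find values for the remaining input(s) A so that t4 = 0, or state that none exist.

A=0

Check with B = 0 and D = 1 and C = 0 and A=0:
t1 = XOR(D, C) = XOR(1, 0) = 1
t2 = XOR(B, t1) = XOR(0, 1) = 1
t3 = AND(t2, t1) = AND(1, 1) = 1
t4 = AND(A, t3) = AND(0, 1) = 0
So t4 = 0.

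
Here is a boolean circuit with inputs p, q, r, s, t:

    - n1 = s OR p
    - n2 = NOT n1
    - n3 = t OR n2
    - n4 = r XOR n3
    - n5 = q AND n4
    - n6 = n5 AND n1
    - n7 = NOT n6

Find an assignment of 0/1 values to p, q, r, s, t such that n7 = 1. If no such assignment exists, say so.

p=0, q=0, r=1, s=0, t=0

n7 = NOT n6 must be 1, so n6 = 0.
n6 = n5 AND n1 must be 0, so at least one of n5, n1 is 0.
Check with p=0, q=0, r=1, s=0, t=0:
n1 = s OR p = 0 OR 0 = 0
n2 = NOT n1 = NOT 0 = 1
n3 = t OR n2 = 0 OR 1 = 1
n4 = r XOR n3 = 1 XOR 1 = 0
n5 = q AND n4 = 0 AND 0 = 0
n6 = n5 AND n1 = 0 AND 0 = 0
n7 = NOT n6 = NOT 0 = 1
So n7 = 1 as required.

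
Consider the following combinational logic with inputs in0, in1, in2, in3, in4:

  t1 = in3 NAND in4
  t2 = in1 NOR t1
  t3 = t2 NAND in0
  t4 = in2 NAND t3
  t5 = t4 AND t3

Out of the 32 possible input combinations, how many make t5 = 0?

t5 = t4 AND t3 must be 0, so at least one of t4, t3 is 0.
Enumerating the 32 input combinations, 17 give t5 = 0 and 15 give t5 = 1.

17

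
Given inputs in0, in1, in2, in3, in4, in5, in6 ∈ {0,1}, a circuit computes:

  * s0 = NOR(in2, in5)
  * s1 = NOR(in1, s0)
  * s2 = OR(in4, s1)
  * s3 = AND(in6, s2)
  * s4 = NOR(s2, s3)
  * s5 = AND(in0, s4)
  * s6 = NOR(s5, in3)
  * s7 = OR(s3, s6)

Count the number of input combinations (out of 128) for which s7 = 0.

s7 = OR(s3, s6) must be 0, so both s3 = 0 and s6 = 0.
s3 = AND(in6, s2) must be 0, so at least one of in6, s2 is 0.
Enumerating the 128 input combinations, 52 give s7 = 0 and 76 give s7 = 1.

52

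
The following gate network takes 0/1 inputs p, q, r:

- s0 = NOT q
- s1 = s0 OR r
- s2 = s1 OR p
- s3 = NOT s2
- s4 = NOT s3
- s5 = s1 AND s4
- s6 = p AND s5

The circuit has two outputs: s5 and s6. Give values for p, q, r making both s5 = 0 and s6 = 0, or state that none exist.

Check with p=0, q=1, r=0:
s0 = NOT q = NOT 1 = 0
s1 = s0 OR r = 0 OR 0 = 0
s2 = s1 OR p = 0 OR 0 = 0
s3 = NOT s2 = NOT 0 = 1
s4 = NOT s3 = NOT 1 = 0
s5 = s1 AND s4 = 0 AND 0 = 0
s6 = p AND s5 = 0 AND 0 = 0
So s5 = 0 and s6 = 0.

p=0, q=1, r=0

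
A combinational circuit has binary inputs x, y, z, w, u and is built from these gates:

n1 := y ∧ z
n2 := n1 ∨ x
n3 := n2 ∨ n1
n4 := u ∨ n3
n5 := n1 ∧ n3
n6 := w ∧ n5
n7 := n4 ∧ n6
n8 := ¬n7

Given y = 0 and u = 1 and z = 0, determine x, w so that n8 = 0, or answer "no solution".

no solution exists

With y = 0 and u = 1 and z = 0 fixed, none of the 4 settings of x, w give n8 = 0.
For example, with x=1, w=0:
n1 = y ∧ z = 0 ∧ 0 = 0
n2 = n1 ∨ x = 0 ∨ 1 = 1
n3 = n2 ∨ n1 = 1 ∨ 0 = 1
n4 = u ∨ n3 = 1 ∨ 1 = 1
n5 = n1 ∧ n3 = 0 ∧ 1 = 0
n6 = w ∧ n5 = 0 ∧ 0 = 0
n7 = n4 ∧ n6 = 1 ∧ 0 = 0
n8 = ¬n7 = ¬0 = 1
giving n8 = 1 ≠ 0.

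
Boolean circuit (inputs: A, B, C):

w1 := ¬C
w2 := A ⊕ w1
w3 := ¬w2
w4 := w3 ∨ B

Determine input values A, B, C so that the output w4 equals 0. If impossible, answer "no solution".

w4 = w3 ∨ B must be 0, so both w3 = 0 and B = 0.
Check with A=1, B=0, C=1:
w1 = ¬C = ¬1 = 0
w2 = A ⊕ w1 = 1 ⊕ 0 = 1
w3 = ¬w2 = ¬1 = 0
w4 = w3 ∨ B = 0 ∨ 0 = 0
So w4 = 0 as required.

A=1, B=0, C=1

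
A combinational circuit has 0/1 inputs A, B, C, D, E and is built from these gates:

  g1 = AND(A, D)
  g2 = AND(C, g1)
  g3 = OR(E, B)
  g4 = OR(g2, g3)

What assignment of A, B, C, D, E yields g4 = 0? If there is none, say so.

A=1, B=0, C=0, D=1, E=0

g4 = OR(g2, g3) must be 0, so both g2 = 0 and g3 = 0.
g2 = AND(C, g1) must be 0, so at least one of C, g1 is 0.
Check with A=1, B=0, C=0, D=1, E=0:
g1 = AND(A, D) = AND(1, 1) = 1
g2 = AND(C, g1) = AND(0, 1) = 0
g3 = OR(E, B) = OR(0, 0) = 0
g4 = OR(g2, g3) = OR(0, 0) = 0
So g4 = 0 as required.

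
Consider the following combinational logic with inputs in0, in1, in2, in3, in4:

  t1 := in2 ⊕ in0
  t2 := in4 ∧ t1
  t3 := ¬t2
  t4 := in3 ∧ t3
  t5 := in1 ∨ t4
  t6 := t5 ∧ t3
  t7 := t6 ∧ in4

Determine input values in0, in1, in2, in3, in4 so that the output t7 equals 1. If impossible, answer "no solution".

t7 = t6 ∧ in4 must be 1, so both t6 = 1 and in4 = 1.
Check with in0=0 in1=1 in2=0 in3=1 in4=1:
t1 = in2 ⊕ in0 = 0 ⊕ 0 = 0
t2 = in4 ∧ t1 = 1 ∧ 0 = 0
t3 = ¬t2 = ¬0 = 1
t4 = in3 ∧ t3 = 1 ∧ 1 = 1
t5 = in1 ∨ t4 = 1 ∨ 1 = 1
t6 = t5 ∧ t3 = 1 ∧ 1 = 1
t7 = t6 ∧ in4 = 1 ∧ 1 = 1
So t7 = 1 as required.

in0=0 in1=1 in2=0 in3=1 in4=1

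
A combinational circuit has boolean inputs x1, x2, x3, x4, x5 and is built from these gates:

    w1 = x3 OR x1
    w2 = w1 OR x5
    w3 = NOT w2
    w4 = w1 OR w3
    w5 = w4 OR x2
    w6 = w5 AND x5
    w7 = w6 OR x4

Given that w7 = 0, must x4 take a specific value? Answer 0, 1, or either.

w7 = w6 OR x4 must be 0, so both w6 = 0 and x4 = 0.
w6 = w5 AND x5 must be 0, so at least one of w5, x5 is 0.
Every assignment with w7 = 0 has x4 = 0; there are 9 such assignment(s).

0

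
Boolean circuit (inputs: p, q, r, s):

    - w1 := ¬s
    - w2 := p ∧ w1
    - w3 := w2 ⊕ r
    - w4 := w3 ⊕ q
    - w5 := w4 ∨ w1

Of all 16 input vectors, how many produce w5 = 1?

12

w5 = w4 ∨ w1 must be 1, so at least one of w4, w1 is 1.
Enumerating the 16 input combinations, 12 give w5 = 1 and 4 give w5 = 0.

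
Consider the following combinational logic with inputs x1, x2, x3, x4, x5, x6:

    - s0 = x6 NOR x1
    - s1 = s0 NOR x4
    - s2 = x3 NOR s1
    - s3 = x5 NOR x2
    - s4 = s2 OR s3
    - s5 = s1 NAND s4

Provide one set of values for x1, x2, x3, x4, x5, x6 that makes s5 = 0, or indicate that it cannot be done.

x1=0, x2=0, x3=1, x4=0, x5=0, x6=1

Check with x1=0, x2=0, x3=1, x4=0, x5=0, x6=1:
s0 = x6 NOR x1 = 1 NOR 0 = 0
s1 = s0 NOR x4 = 0 NOR 0 = 1
s2 = x3 NOR s1 = 1 NOR 1 = 0
s3 = x5 NOR x2 = 0 NOR 0 = 1
s4 = s2 OR s3 = 0 OR 1 = 1
s5 = s1 NAND s4 = 1 NAND 1 = 0
So s5 = 0 as required.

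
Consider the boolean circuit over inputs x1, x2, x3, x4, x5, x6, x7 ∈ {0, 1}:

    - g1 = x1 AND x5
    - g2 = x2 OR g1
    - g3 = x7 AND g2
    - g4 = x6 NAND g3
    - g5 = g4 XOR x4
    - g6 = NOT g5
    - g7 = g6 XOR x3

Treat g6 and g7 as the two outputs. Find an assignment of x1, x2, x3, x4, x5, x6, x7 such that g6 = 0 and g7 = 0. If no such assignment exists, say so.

x1=1, x2=0, x3=0, x4=0, x5=1, x6=1, x7=0

Check with x1=1, x2=0, x3=0, x4=0, x5=1, x6=1, x7=0:
g1 = x1 AND x5 = 1 AND 1 = 1
g2 = x2 OR g1 = 0 OR 1 = 1
g3 = x7 AND g2 = 0 AND 1 = 0
g4 = x6 NAND g3 = 1 NAND 0 = 1
g5 = g4 XOR x4 = 1 XOR 0 = 1
g6 = NOT g5 = NOT 1 = 0
g7 = g6 XOR x3 = 0 XOR 0 = 0
So g6 = 0 and g7 = 0.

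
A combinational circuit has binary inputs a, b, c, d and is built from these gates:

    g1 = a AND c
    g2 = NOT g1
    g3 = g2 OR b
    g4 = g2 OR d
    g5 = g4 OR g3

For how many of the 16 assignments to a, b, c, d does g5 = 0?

g5 = g4 OR g3 must be 0, so both g4 = 0 and g3 = 0.
Satisfying assignments:
  a=1, b=0, c=1, d=0

1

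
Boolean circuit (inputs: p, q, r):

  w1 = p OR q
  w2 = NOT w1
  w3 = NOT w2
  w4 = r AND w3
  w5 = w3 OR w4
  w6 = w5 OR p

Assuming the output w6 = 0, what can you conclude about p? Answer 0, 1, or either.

0

w6 = w5 OR p must be 0, so both w5 = 0 and p = 0.
w5 = w3 OR w4 must be 0, so both w3 = 0 and w4 = 0.
Every assignment with w6 = 0 has p = 0; there are 2 such assignment(s).
  p=0, q=0, r=0
  p=0, q=0, r=1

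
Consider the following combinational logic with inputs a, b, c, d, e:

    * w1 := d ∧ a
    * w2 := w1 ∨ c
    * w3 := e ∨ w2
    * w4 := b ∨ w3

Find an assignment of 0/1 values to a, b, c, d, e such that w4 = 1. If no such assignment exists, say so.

a=0, b=0, c=1, d=1, e=1

w4 = b ∨ w3 must be 1, so at least one of b, w3 is 1.
Check with a=0, b=0, c=1, d=1, e=1:
w1 = d ∧ a = 1 ∧ 0 = 0
w2 = w1 ∨ c = 0 ∨ 1 = 1
w3 = e ∨ w2 = 1 ∨ 1 = 1
w4 = b ∨ w3 = 0 ∨ 1 = 1
So w4 = 1 as required.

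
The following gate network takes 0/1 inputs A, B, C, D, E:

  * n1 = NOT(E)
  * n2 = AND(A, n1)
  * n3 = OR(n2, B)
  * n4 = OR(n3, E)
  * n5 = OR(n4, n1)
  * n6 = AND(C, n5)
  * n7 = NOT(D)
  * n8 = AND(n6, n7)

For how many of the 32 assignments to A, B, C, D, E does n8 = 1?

n8 = AND(n6, n7) must be 1, so both n6 = 1 and n7 = 1.
n6 = AND(C, n5) must be 1, so both C = 1 and n5 = 1.
Enumerating the 32 input combinations, 8 give n8 = 1 and 24 give n8 = 0.

8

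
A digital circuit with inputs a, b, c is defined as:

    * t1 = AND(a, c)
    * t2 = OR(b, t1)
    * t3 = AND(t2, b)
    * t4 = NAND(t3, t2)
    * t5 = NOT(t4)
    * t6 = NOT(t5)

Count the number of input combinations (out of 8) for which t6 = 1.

t6 = NOT(t5) must be 1, so t5 = 0.
t5 = NOT(t4) must be 0, so t4 = 1.
t4 = NAND(t3, t2) must be 1, so at least one of t3, t2 is 0.
Enumerating the 8 input combinations, 4 give t6 = 1 and 4 give t6 = 0.

4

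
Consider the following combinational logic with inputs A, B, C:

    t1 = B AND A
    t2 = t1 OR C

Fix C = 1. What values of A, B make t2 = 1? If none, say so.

t2 = t1 OR C must be 1, so at least one of t1, C is 1.
Check with C = 1 and A=1, B=0:
t1 = B AND A = 0 AND 1 = 0
t2 = t1 OR C = 0 OR 1 = 1
So t2 = 1.

A=1 B=0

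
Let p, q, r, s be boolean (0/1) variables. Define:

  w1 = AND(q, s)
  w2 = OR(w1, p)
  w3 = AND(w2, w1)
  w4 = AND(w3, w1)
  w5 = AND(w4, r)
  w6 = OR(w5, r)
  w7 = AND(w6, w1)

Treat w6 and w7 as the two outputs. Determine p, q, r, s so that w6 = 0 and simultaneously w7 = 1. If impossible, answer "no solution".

no solution exists

Across all 16 input combinations, none give both w6 = 0 and w7 = 1.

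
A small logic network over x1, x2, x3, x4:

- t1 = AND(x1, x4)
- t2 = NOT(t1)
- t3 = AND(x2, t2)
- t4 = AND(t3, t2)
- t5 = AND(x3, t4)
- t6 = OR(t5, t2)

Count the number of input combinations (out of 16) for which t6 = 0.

4

t6 = OR(t5, t2) must be 0, so both t5 = 0 and t2 = 0.
Satisfying assignments:
  x1=1, x2=0, x3=0, x4=1
  x1=1, x2=0, x3=1, x4=1
  x1=1, x2=1, x3=0, x4=1
  x1=1, x2=1, x3=1, x4=1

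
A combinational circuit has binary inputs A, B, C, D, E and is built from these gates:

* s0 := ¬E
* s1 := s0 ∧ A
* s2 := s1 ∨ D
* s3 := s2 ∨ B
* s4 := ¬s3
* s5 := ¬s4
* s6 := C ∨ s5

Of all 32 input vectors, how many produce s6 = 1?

29

s6 = C ∨ s5 must be 1, so at least one of C, s5 is 1.
Enumerating the 32 input combinations, 29 give s6 = 1 and 3 give s6 = 0.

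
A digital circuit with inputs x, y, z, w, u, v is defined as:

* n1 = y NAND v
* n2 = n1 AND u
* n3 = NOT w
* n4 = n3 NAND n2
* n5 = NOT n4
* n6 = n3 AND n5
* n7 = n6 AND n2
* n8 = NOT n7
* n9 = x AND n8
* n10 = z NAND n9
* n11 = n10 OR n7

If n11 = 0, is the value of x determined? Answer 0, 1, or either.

n11 = n10 OR n7 must be 0, so both n10 = 0 and n7 = 0.
n10 = z NAND n9 must be 0, so both z = 1 and n9 = 1.
Every assignment with n11 = 0 has x = 1; there are 13 such assignment(s).

1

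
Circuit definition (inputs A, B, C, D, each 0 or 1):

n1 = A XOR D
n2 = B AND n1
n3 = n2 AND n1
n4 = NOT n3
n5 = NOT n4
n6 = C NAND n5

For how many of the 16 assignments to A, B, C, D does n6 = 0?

2

n6 = C NAND n5 must be 0, so both C = 1 and n5 = 1.
Satisfying assignments:
  A=0, B=1, C=1, D=1
  A=1, B=1, C=1, D=0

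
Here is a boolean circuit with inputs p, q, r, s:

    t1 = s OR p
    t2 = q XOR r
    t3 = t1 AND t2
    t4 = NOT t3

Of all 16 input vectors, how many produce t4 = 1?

t4 = NOT t3 must be 1, so t3 = 0.
t3 = t1 AND t2 must be 0, so at least one of t1, t2 is 0.
Enumerating the 16 input combinations, 10 give t4 = 1 and 6 give t4 = 0.

10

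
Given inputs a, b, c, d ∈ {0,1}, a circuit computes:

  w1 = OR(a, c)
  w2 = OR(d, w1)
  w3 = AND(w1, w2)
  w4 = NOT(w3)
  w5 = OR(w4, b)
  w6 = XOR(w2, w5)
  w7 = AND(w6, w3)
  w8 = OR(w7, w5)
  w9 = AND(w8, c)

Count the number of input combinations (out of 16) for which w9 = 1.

8

w9 = AND(w8, c) must be 1, so both w8 = 1 and c = 1.
Enumerating the 16 input combinations, 8 give w9 = 1 and 8 give w9 = 0.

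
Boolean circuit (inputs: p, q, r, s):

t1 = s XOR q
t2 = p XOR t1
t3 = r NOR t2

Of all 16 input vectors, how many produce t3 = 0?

t3 = r NOR t2 must be 0, so at least one of r, t2 is 1.
Enumerating the 16 input combinations, 12 give t3 = 0 and 4 give t3 = 1.

12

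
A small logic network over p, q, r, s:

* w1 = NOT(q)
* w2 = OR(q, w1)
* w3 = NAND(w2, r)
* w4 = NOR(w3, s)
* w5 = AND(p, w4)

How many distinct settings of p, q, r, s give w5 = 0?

w5 = AND(p, w4) must be 0, so at least one of p, w4 is 0.
Enumerating the 16 input combinations, 14 give w5 = 0 and 2 give w5 = 1.

14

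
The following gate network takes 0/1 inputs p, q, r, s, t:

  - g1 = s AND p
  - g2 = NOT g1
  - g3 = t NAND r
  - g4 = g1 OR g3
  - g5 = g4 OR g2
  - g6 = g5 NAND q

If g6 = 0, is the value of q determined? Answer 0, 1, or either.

1

g6 = g5 NAND q must be 0, so both g5 = 1 and q = 1.
g5 = g4 OR g2 must be 1, so at least one of g4, g2 is 1.
Every assignment with g6 = 0 has q = 1; there are 16 such assignment(s).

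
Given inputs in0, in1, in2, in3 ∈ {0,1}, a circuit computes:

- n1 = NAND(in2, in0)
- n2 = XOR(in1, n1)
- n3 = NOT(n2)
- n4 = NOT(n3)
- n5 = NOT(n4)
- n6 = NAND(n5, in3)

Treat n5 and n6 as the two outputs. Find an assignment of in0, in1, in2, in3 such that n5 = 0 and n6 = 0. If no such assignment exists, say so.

Across all 16 input combinations, none give both n5 = 0 and n6 = 0.

no solution exists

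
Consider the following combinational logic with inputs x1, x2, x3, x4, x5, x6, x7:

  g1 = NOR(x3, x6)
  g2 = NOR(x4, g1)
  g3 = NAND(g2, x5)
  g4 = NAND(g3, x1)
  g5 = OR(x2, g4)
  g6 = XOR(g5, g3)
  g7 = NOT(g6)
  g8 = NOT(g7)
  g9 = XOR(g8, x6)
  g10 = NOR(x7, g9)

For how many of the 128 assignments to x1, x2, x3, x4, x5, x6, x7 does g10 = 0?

g10 = NOR(x7, g9) must be 0, so at least one of x7, g9 is 1.
Enumerating the 128 input combinations, 93 give g10 = 0 and 35 give g10 = 1.

93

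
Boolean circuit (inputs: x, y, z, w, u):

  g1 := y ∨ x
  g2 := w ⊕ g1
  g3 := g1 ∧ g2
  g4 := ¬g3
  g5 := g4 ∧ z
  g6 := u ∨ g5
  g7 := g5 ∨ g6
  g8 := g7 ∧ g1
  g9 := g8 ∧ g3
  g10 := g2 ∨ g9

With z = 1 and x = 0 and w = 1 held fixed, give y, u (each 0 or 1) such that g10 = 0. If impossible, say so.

y=1, u=0

g10 = g2 ∨ g9 must be 0, so both g2 = 0 and g9 = 0.
g2 = w ⊕ g1 must be 0, so w and g1 are equal.
Check with z = 1 and x = 0 and w = 1 and y=1, u=0:
g1 = y ∨ x = 1 ∨ 0 = 1
g2 = w ⊕ g1 = 1 ⊕ 1 = 0
g3 = g1 ∧ g2 = 1 ∧ 0 = 0
g4 = ¬g3 = ¬0 = 1
g5 = g4 ∧ z = 1 ∧ 1 = 1
g6 = u ∨ g5 = 0 ∨ 1 = 1
g7 = g5 ∨ g6 = 1 ∨ 1 = 1
g8 = g7 ∧ g1 = 1 ∧ 1 = 1
g9 = g8 ∧ g3 = 1 ∧ 0 = 0
g10 = g2 ∨ g9 = 0 ∨ 0 = 0
So g10 = 0.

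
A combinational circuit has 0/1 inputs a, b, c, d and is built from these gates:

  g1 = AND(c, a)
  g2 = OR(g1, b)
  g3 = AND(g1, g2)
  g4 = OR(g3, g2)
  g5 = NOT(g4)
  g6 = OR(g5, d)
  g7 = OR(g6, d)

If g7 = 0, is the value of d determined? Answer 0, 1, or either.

g7 = OR(g6, d) must be 0, so both g6 = 0 and d = 0.
g6 = OR(g5, d) must be 0, so both g5 = 0 and d = 0.
Every assignment with g7 = 0 has d = 0; there are 5 such assignment(s).

0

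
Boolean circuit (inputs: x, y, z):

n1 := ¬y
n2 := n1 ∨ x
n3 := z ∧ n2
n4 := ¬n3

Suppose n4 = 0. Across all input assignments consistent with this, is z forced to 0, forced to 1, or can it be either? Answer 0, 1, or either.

1

n4 = ¬n3 must be 0, so n3 = 1.
n3 = z ∧ n2 must be 1, so both z = 1 and n2 = 1.
Every assignment with n4 = 0 has z = 1; there are 3 such assignment(s).
  x=0, y=0, z=1
  x=1, y=0, z=1
  x=1, y=1, z=1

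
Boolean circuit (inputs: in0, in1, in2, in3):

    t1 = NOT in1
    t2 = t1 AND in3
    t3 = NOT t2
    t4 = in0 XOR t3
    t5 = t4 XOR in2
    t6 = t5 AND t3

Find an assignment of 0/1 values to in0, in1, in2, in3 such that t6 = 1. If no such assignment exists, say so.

in0=0, in1=0, in2=0, in3=0

Check with in0=0, in1=0, in2=0, in3=0:
t1 = NOT in1 = NOT 0 = 1
t2 = t1 AND in3 = 1 AND 0 = 0
t3 = NOT t2 = NOT 0 = 1
t4 = in0 XOR t3 = 0 XOR 1 = 1
t5 = t4 XOR in2 = 1 XOR 0 = 1
t6 = t5 AND t3 = 1 AND 1 = 1
So t6 = 1 as required.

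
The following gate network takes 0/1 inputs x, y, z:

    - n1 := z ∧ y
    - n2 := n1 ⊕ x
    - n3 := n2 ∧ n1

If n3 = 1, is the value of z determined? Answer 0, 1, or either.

n3 = n2 ∧ n1 must be 1, so both n2 = 1 and n1 = 1.
n2 = n1 ⊕ x must be 1, so n1 and x differ.
n1 = z ∧ y must be 1, so both z = 1 and y = 1.
Every assignment with n3 = 1 has z = 1; there are 1 such assignment(s).
  x=0, y=1, z=1

1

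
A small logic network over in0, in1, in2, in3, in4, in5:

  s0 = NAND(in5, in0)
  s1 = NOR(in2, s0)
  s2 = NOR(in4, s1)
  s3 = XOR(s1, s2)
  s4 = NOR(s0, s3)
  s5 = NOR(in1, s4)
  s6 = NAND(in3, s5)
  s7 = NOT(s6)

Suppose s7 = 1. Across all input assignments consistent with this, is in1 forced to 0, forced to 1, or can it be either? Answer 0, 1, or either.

s7 = NOT(s6) must be 1, so s6 = 0.
Every assignment with s7 = 1 has in1 = 0; there are 15 such assignment(s).

0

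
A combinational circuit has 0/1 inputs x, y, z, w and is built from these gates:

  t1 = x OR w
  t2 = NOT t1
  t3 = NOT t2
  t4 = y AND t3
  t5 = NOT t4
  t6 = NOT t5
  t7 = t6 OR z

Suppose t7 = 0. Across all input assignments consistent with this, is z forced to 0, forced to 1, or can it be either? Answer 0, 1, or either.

0

t7 = t6 OR z must be 0, so both t6 = 0 and z = 0.
Every assignment with t7 = 0 has z = 0; there are 5 such assignment(s).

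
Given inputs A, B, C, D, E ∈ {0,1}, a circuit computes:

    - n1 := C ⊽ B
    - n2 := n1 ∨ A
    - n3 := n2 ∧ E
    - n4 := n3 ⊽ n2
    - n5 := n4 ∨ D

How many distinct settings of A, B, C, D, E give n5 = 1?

n5 = n4 ∨ D must be 1, so at least one of n4, D is 1.
Enumerating the 32 input combinations, 22 give n5 = 1 and 10 give n5 = 0.

22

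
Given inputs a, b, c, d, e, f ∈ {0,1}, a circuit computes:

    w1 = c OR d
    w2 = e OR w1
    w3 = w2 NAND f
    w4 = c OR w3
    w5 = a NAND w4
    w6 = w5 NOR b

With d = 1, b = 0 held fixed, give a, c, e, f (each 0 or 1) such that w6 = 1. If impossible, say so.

w6 = w5 NOR b must be 1, so both w5 = 0 and b = 0.
w5 = a NAND w4 must be 0, so both a = 1 and w4 = 1.
Check with d = 1, b = 0 and a=1, c=1, e=0, f=1:
w1 = c OR d = 1 OR 1 = 1
w2 = e OR w1 = 0 OR 1 = 1
w3 = w2 NAND f = 1 NAND 1 = 0
w4 = c OR w3 = 1 OR 0 = 1
w5 = a NAND w4 = 1 NAND 1 = 0
w6 = w5 NOR b = 0 NOR 0 = 1
So w6 = 1.

a=1, c=1, e=0, f=1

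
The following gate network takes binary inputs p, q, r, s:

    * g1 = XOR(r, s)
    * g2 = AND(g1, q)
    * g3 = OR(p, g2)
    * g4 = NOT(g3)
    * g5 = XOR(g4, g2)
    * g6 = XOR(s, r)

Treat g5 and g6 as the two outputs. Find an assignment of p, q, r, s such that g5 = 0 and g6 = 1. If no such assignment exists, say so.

p=1, q=0, r=0, s=1

Check with p=1, q=0, r=0, s=1:
g1 = XOR(r, s) = XOR(0, 1) = 1
g2 = AND(g1, q) = AND(1, 0) = 0
g3 = OR(p, g2) = OR(1, 0) = 1
g4 = NOT(g3) = NOT 1 = 0
g5 = XOR(g4, g2) = XOR(0, 0) = 0
g6 = XOR(s, r) = XOR(1, 0) = 1
So g5 = 0 and g6 = 1.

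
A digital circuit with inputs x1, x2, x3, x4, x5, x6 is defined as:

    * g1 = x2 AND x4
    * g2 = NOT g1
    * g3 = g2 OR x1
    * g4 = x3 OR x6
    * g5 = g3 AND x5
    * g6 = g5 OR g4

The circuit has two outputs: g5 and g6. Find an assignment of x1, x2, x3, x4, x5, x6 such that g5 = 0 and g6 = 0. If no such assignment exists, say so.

Check with x1=0 x2=1 x3=0 x4=0 x5=0 x6=0:
g1 = x2 AND x4 = 1 AND 0 = 0
g2 = NOT g1 = NOT 0 = 1
g3 = g2 OR x1 = 1 OR 0 = 1
g4 = x3 OR x6 = 0 OR 0 = 0
g5 = g3 AND x5 = 1 AND 0 = 0
g6 = g5 OR g4 = 0 OR 0 = 0
So g5 = 0 and g6 = 0.

x1=0 x2=1 x3=0 x4=0 x5=0 x6=0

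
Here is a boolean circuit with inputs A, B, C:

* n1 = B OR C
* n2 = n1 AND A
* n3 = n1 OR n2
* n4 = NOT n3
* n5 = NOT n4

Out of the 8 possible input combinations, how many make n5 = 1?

n5 = NOT n4 must be 1, so n4 = 0.
n4 = NOT n3 must be 0, so n3 = 1.
n3 = n1 OR n2 must be 1, so at least one of n1, n2 is 1.
Satisfying assignments:
  A=0, B=0, C=1
  A=0, B=1, C=0
  A=0, B=1, C=1
  A=1, B=0, C=1
  A=1, B=1, C=0
  A=1, B=1, C=1

6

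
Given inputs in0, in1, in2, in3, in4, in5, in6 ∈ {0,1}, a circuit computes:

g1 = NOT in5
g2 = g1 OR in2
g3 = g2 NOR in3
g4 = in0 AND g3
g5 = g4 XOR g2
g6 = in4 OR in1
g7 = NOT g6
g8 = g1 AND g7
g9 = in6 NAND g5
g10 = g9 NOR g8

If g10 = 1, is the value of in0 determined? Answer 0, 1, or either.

Both values of in0 occur among assignments with g10 = 1:
  in0=0: in0=0, in1=0, in2=0, in3=0, in4=1, in5=0, in6=1
  in0=1: in0=1, in1=0, in2=0, in3=0, in4=0, in5=1, in6=1

either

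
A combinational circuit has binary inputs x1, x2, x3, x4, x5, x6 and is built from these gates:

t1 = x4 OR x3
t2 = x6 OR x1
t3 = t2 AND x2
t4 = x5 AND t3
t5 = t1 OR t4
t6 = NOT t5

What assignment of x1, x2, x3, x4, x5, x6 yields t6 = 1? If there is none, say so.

t6 = NOT t5 must be 1, so t5 = 0.
t5 = t1 OR t4 must be 0, so both t1 = 0 and t4 = 0.
Check with x1=0, x2=0, x3=0, x4=0, x5=0, x6=1:
t1 = x4 OR x3 = 0 OR 0 = 0
t2 = x6 OR x1 = 1 OR 0 = 1
t3 = t2 AND x2 = 1 AND 0 = 0
t4 = x5 AND t3 = 0 AND 0 = 0
t5 = t1 OR t4 = 0 OR 0 = 0
t6 = NOT t5 = NOT 0 = 1
So t6 = 1 as required.

x1=0, x2=0, x3=0, x4=0, x5=0, x6=1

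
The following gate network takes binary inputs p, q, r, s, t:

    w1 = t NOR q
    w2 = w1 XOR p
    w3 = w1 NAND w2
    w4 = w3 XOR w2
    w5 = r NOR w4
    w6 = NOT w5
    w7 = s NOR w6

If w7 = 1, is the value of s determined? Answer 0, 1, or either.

0

w7 = s NOR w6 must be 1, so both s = 0 and w6 = 0.
w6 = NOT w5 must be 0, so w5 = 1.
Every assignment with w7 = 1 has s = 0; there are 3 such assignment(s).
  p=1, q=0, r=0, s=0, t=1
  p=1, q=1, r=0, s=0, t=0
  p=1, q=1, r=0, s=0, t=1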